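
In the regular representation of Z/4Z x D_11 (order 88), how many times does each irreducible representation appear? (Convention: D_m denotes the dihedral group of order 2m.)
Each irreducible V_i of dimension d_i appears with multiplicity d_i, i.e. rho_reg = (direct sum over all irreducibles V_i) d_i V_i. The irreducible dimensions for Z/4Z x D_11 are 1, 1, 1, 1, 1, 1, 1, 1, 2, 2, 2, 2, 2, 2, 2, 2, 2, 2, 2, 2, 2, 2, 2, 2, 2, 2, 2, 2: 8 irreducibles of dimension 1, each with multiplicity 1; 20 irreducibles of dimension 2, each with multiplicity 2. Total dimension 8*1*1 + 20*2*2 = 88 = |G|.

Solution. General theorem: in the regular representation of a finite group G, each irreducible appears with multiplicity equal to its dimension. Check: dim(rho_reg) = sum d_i^2 = 1 + 1 + 1 + 1 + 1 + 1 + 1 + 1 + 4 + 4 + 4 + 4 + 4 + 4 + 4 + 4 + 4 + 4 + 4 + 4 + 4 + 4 + 4 + 4 + 4 + 4 + 4 + 4 = 88 = |G|.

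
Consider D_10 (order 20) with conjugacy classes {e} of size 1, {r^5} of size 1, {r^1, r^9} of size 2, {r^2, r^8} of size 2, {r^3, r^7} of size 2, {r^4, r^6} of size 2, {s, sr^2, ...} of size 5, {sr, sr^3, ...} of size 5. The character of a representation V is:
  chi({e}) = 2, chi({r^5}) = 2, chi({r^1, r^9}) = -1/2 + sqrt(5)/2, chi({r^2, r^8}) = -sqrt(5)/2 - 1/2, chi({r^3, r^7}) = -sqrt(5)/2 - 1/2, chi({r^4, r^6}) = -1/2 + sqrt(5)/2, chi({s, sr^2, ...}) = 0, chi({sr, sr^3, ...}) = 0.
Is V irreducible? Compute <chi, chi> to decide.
Irreducible: <chi, chi> = 1.

Argument: <chi, chi> = (1/|G|) sum_C |C| * |chi(C)|^2 = (1/20)[1*|2|^2 + 1*|2|^2 + 2*|-1/2 + sqrt(5)/2|^2 + 2*|-sqrt(5)/2 - 1/2|^2 + 2*|-sqrt(5)/2 - 1/2|^2 + 2*|-1/2 + sqrt(5)/2|^2 + 5*|0|^2 + 5*|0|^2]
  = (1/20)[(4) + (4) + (3 - sqrt(5)) + (sqrt(5) + 3) + (sqrt(5) + 3) + (3 - sqrt(5)) + (0) + (0)] = 20/20 = 1.
A character is irreducible iff <chi, chi> = 1, so this representation is irreducible.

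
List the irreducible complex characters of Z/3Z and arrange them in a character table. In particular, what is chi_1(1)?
Character table of Z/3Z (irreps indexed chi_0,...,chi_2 with chi_k(m) = zeta_3^(k*m), zeta_3 = exp(2*pi*i/3)):
  irrep \ class  {0} (size 1)  {1} (size 1)    {2} (size 1)  
  chi_0          1             1               1             
  chi_1          1             exp(2*I*pi/3)   exp(-2*I*pi/3)
  chi_2          1             exp(-2*I*pi/3)  exp(2*I*pi/3) 

Spot check: chi_1(1) = zeta_3^(1*1) = zeta_3^1 = exp(2*I*pi/3).

Argument: Z/3Z is abelian, so all 3 irreducible complex representations are 1-dimensional. They are given by chi_k(m) = zeta_3^(k*m) for k = 0,...,2. Row orthogonality: sum_m chi_k(m) conj(chi_l(m)) = 3 * [k = l].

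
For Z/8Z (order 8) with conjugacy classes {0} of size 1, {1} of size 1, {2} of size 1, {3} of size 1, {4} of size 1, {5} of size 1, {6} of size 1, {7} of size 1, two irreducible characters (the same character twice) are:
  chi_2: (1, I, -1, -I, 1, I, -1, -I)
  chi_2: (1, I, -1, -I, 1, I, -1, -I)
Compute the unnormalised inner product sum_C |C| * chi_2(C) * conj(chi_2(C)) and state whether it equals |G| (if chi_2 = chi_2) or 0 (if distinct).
Sum = 8 = |G| = 8; so <chi_2, chi_2> = 1 (norm-1 confirms irreducibility).

Justification: Compute term by term over conjugacy classes (|C| * chi_2(C) * conj(chi_2(C))):
  1*(1)*conj(1) + 1*(I)*conj(I) + 1*(-1)*conj(-1) + 1*(-I)*conj(-I) + 1*(1)*conj(1) + 1*(I)*conj(I) + 1*(-1)*conj(-1) + 1*(-I)*conj(-I)
  = (1) + (1) + (1) + (1) + (1) + (1) + (1) + (1)
  = 8.
(Exp terms are combined using exp(i*s)*conj(exp(i*t)) = exp(i*(s-t)), and sums of them are collapsed using the identity that for every m > 1 the m distinct m-th roots of unity sum to 0, e.g. 1 + exp(2*I*pi/3) + exp(-2*I*pi/3) = 0.)
Dividing by |G| = 8 gives 8/8 = 1, matching the row-orthogonality relation <chi_2, chi_2> = [chi_2 = chi_2].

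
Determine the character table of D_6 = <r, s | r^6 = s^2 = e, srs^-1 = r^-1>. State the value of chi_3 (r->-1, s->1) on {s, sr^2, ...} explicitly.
Conjugacy classes: {e} of size 1, {r^3} of size 1, {r^1, r^5} of size 2, {r^2, r^4} of size 2, {s, sr^2, ...} of size 3, {sr, sr^3, ...} of size 3.
Character table:
  irrep \ class              {e} (size 1)  {r^3} (size 1)  {r^1, r^5} (size 2)  {r^2, r^4} (size 2)  {s, sr^2, ...} (size 3)  {sr, sr^3, ...} (size 3)
  chi_1 (triv)               1             1               1                    1                    1                        1                       
  chi_2 (sign: r->1, s->-1)  1             1               1                    1                    -1                       -1                      
  chi_3 (r->-1, s->1)        1             -1              -1                   1                    1                        -1                      
  chi_4 (r->-1, s->-1)       1             -1              -1                   1                    -1                       1                       
  chi_5 (2d, j=1)            2             -2              1                    -1                   0                        0                       
  chi_6 (2d, j=2)            2             2               -1                   -1                   0                        0                       

Spot check: chi_3 (r->-1, s->1) on {s, sr^2, ...} = 1.

Explanation: D_6 has order 2*6 = 12 with 6 conjugacy classes, hence 6 irreducibles. Sum of squared dims 1 + 1 + 1 + 1 + 4 + 4 = 12 = |G|. Linear characters come from the abelianisation; the 2-dimensional irreps have character r^k -> 2*cos(2*pi*j*k/6), reflections -> 0.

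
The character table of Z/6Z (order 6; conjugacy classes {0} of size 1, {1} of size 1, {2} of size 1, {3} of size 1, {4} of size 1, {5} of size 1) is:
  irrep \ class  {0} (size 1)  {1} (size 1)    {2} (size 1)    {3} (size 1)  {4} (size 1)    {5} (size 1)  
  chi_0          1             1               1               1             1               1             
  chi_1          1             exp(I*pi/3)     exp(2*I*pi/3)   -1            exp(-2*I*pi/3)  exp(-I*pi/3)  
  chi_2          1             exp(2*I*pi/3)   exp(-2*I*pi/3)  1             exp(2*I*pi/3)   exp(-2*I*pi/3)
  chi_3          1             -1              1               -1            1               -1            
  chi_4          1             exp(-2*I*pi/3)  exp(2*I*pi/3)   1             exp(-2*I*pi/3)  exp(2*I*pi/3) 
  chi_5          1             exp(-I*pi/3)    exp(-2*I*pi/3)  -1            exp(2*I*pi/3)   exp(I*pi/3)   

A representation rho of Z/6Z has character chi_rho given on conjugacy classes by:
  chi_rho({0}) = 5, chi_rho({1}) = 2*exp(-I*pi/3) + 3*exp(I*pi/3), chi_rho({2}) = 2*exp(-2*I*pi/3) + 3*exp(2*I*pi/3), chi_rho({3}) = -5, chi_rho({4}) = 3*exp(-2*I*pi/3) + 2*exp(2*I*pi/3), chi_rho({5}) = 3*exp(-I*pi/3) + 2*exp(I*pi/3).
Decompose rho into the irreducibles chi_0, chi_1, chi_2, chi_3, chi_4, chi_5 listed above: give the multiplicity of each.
Multiplicities: chi_0: 0, chi_1: 3, chi_2: 0, chi_3: 0, chi_4: 0, chi_5: 2.

Details: Use <chi_rho, chi> = (1/|G|) sum_C |C| * chi_rho(C) * conj(chi(C)) with |G| = 6 for each irreducible chi in the table:
  <chi_rho, chi_0> = (1/6)[1*(5)*conj(1) + 1*(2*exp(-I*pi/3) + 3*exp(I*pi/3))*conj(1) + 1*(2*exp(-2*I*pi/3) + 3*exp(2*I*pi/3))*conj(1) + 1*(-5)*conj(1) + 1*(3*exp(-2*I*pi/3) + 2*exp(2*I*pi/3))*conj(1) + 1*(3*exp(-I*pi/3) + 2*exp(I*pi/3))*conj(1)]
      = (1/6)[(5) + (2*exp(-I*pi/3) + 3*exp(I*pi/3)) + (2*exp(-2*I*pi/3) + 3*exp(2*I*pi/3)) + (-5) + (3*exp(-2*I*pi/3) + 2*exp(2*I*pi/3)) + (3*exp(-I*pi/3) + 2*exp(I*pi/3))] = 0/6 = 0
  <chi_rho, chi_1> = (1/6)[1*(5)*conj(1) + 1*(2*exp(-I*pi/3) + 3*exp(I*pi/3))*conj(exp(I*pi/3)) + 1*(2*exp(-2*I*pi/3) + 3*exp(2*I*pi/3))*conj(exp(2*I*pi/3)) + 1*(-5)*conj(-1) + 1*(3*exp(-2*I*pi/3) + 2*exp(2*I*pi/3))*conj(exp(-2*I*pi/3)) + 1*(3*exp(-I*pi/3) + 2*exp(I*pi/3))*conj(exp(-I*pi/3))]
      = (1/6)[(5) + (3 + 2*exp(-2*I*pi/3)) + (3 + 2*exp(2*I*pi/3)) + (5) + (3 + 2*exp(-2*I*pi/3)) + (3 + 2*exp(2*I*pi/3))] = 18/6 = 3
  <chi_rho, chi_2> = (1/6)[1*(5)*conj(1) + 1*(2*exp(-I*pi/3) + 3*exp(I*pi/3))*conj(exp(2*I*pi/3)) + 1*(2*exp(-2*I*pi/3) + 3*exp(2*I*pi/3))*conj(exp(-2*I*pi/3)) + 1*(-5)*conj(1) + 1*(3*exp(-2*I*pi/3) + 2*exp(2*I*pi/3))*conj(exp(2*I*pi/3)) + 1*(3*exp(-I*pi/3) + 2*exp(I*pi/3))*conj(exp(-2*I*pi/3))]
      = (1/6)[(5) + (-2 + 3*exp(-I*pi/3)) + (2 + 3*exp(-2*I*pi/3)) + (-5) + (2 + 3*exp(2*I*pi/3)) + (-2 + 3*exp(I*pi/3))] = 0/6 = 0
  <chi_rho, chi_3> = (1/6)[1*(5)*conj(1) + 1*(2*exp(-I*pi/3) + 3*exp(I*pi/3))*conj(-1) + 1*(2*exp(-2*I*pi/3) + 3*exp(2*I*pi/3))*conj(1) + 1*(-5)*conj(-1) + 1*(3*exp(-2*I*pi/3) + 2*exp(2*I*pi/3))*conj(1) + 1*(3*exp(-I*pi/3) + 2*exp(I*pi/3))*conj(-1)]
      = (1/6)[(5) + (-3*exp(I*pi/3) - 2*exp(-I*pi/3)) + (2*exp(-2*I*pi/3) + 3*exp(2*I*pi/3)) + (5) + (3*exp(-2*I*pi/3) + 2*exp(2*I*pi/3)) + (-2*exp(I*pi/3) - 3*exp(-I*pi/3))] = 0/6 = 0
  <chi_rho, chi_4> = (1/6)[1*(5)*conj(1) + 1*(2*exp(-I*pi/3) + 3*exp(I*pi/3))*conj(exp(-2*I*pi/3)) + 1*(2*exp(-2*I*pi/3) + 3*exp(2*I*pi/3))*conj(exp(2*I*pi/3)) + 1*(-5)*conj(1) + 1*(3*exp(-2*I*pi/3) + 2*exp(2*I*pi/3))*conj(exp(-2*I*pi/3)) + 1*(3*exp(-I*pi/3) + 2*exp(I*pi/3))*conj(exp(2*I*pi/3))]
      = (1/6)[(5) + (-3 + 2*exp(I*pi/3)) + (3 + 2*exp(2*I*pi/3)) + (-5) + (3 + 2*exp(-2*I*pi/3)) + (-3 + 2*exp(-I*pi/3))] = 0/6 = 0
  <chi_rho, chi_5> = (1/6)[1*(5)*conj(1) + 1*(2*exp(-I*pi/3) + 3*exp(I*pi/3))*conj(exp(-I*pi/3)) + 1*(2*exp(-2*I*pi/3) + 3*exp(2*I*pi/3))*conj(exp(-2*I*pi/3)) + 1*(-5)*conj(-1) + 1*(3*exp(-2*I*pi/3) + 2*exp(2*I*pi/3))*conj(exp(2*I*pi/3)) + 1*(3*exp(-I*pi/3) + 2*exp(I*pi/3))*conj(exp(I*pi/3))]
      = (1/6)[(5) + (2 + 3*exp(2*I*pi/3)) + (2 + 3*exp(-2*I*pi/3)) + (5) + (2 + 3*exp(2*I*pi/3)) + (2 + 3*exp(-2*I*pi/3))] = 12/6 = 2
(Exp terms are combined using exp(i*s)*conj(exp(i*t)) = exp(i*(s-t)), and sums of them are collapsed using the identity that for every m > 1 the m distinct m-th roots of unity sum to 0, e.g. 1 + exp(2*I*pi/3) + exp(-2*I*pi/3) = 0.)
Dimension check: dim(rho) = sum (mult * dim) = 0*1 + 3*1 + 0*1 + 0*1 + 0*1 + 2*1 = 5 = chi_rho(e) = 5.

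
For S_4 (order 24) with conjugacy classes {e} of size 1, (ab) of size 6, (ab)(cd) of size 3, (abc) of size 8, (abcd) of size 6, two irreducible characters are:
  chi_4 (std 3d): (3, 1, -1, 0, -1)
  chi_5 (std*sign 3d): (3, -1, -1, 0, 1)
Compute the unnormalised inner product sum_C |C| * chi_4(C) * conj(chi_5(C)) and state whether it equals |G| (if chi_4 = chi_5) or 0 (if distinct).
Sum = 0; so <chi_4, chi_5> = 0 (distinct irreducibles are orthogonal).

Derivation: Compute term by term over conjugacy classes (|C| * chi_4(C) * conj(chi_5(C))):
  1*(3)*conj(3) + 6*(1)*conj(-1) + 3*(-1)*conj(-1) + 8*(0)*conj(0) + 6*(-1)*conj(1)
  = (9) + (-6) + (3) + (0) + (-6)
  = 0.
Dividing by |G| = 24 gives 0/24 = 0, matching the row-orthogonality relation <chi_4, chi_5> = [chi_4 = chi_5].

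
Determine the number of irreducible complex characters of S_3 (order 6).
3

Working: The number of irreducible complex representations of a finite group equals its number of conjugacy classes. Conjugacy classes in S_3 correspond to cycle types, i.e. partitions of 3; there are p(3) = 3 of them, so S_3 (order 6) has exactly 3 irreducible complex representations.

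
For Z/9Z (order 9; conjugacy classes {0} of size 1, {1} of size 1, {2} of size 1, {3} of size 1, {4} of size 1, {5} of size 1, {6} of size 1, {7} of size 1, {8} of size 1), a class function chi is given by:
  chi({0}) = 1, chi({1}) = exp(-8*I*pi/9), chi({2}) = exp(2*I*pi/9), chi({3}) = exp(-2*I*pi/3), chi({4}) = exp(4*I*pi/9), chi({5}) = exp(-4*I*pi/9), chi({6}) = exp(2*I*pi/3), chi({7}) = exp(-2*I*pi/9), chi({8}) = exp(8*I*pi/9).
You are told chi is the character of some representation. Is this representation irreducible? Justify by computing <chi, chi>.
Irreducible: <chi, chi> = 1.

<chi, chi> = (1/|G|) sum_C |C| * |chi(C)|^2 = (1/9)[1*|1|^2 + 1*|exp(-8*I*pi/9)|^2 + 1*|exp(2*I*pi/9)|^2 + 1*|exp(-2*I*pi/3)|^2 + 1*|exp(4*I*pi/9)|^2 + 1*|exp(-4*I*pi/9)|^2 + 1*|exp(2*I*pi/3)|^2 + 1*|exp(-2*I*pi/9)|^2 + 1*|exp(8*I*pi/9)|^2]
  = (1/9)[(1) + (1) + (1) + (1) + (1) + (1) + (1) + (1) + (1)] = 9/9 = 1.
(Exp terms are combined using exp(i*s)*conj(exp(i*t)) = exp(i*(s-t)), and sums of them are collapsed using the identity that for every m > 1 the m distinct m-th roots of unity sum to 0, e.g. 1 + exp(2*I*pi/3) + exp(-2*I*pi/3) = 0.)
A character is irreducible iff <chi, chi> = 1, so this representation is irreducible.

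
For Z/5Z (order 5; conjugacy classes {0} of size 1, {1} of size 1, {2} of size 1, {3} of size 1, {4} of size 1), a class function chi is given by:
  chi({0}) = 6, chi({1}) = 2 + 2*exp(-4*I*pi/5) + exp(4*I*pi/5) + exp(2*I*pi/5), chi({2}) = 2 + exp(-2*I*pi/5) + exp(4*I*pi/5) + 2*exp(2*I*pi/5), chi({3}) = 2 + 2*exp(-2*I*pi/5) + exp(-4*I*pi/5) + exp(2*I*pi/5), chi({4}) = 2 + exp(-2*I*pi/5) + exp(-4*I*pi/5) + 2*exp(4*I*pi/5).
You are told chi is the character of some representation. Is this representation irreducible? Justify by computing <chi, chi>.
Not irreducible (reducible): <chi, chi> = 10 > 1.

<chi, chi> = (1/|G|) sum_C |C| * |chi(C)|^2 = (1/5)[1*|6|^2 + 1*|2 + 2*exp(-4*I*pi/5) + exp(4*I*pi/5) + exp(2*I*pi/5)|^2 + 1*|2 + exp(-2*I*pi/5) + exp(4*I*pi/5) + 2*exp(2*I*pi/5)|^2 + 1*|2 + 2*exp(-2*I*pi/5) + exp(-4*I*pi/5) + exp(2*I*pi/5)|^2 + 1*|2 + exp(-2*I*pi/5) + exp(-4*I*pi/5) + 2*exp(4*I*pi/5)|^2]
  = (1/5)[(36) + (10 + 5*exp(-2*I*pi/5) + 8*exp(-4*I*pi/5) + 8*exp(4*I*pi/5) + 5*exp(2*I*pi/5)) + (10 + 8*exp(-2*I*pi/5) + 5*exp(-4*I*pi/5) + 5*exp(4*I*pi/5) + 8*exp(2*I*pi/5)) + (10 + 8*exp(-2*I*pi/5) + 5*exp(-4*I*pi/5) + 5*exp(4*I*pi/5) + 8*exp(2*I*pi/5)) + (10 + 5*exp(-2*I*pi/5) + 8*exp(-4*I*pi/5) + 8*exp(4*I*pi/5) + 5*exp(2*I*pi/5))] = 50/5 = 10.
(Exp terms are combined using exp(i*s)*conj(exp(i*t)) = exp(i*(s-t)), and sums of them are collapsed using the identity that for every m > 1 the m distinct m-th roots of unity sum to 0, e.g. 1 + exp(2*I*pi/3) + exp(-2*I*pi/3) = 0.)
A character is irreducible iff <chi, chi> = 1, so this representation is reducible.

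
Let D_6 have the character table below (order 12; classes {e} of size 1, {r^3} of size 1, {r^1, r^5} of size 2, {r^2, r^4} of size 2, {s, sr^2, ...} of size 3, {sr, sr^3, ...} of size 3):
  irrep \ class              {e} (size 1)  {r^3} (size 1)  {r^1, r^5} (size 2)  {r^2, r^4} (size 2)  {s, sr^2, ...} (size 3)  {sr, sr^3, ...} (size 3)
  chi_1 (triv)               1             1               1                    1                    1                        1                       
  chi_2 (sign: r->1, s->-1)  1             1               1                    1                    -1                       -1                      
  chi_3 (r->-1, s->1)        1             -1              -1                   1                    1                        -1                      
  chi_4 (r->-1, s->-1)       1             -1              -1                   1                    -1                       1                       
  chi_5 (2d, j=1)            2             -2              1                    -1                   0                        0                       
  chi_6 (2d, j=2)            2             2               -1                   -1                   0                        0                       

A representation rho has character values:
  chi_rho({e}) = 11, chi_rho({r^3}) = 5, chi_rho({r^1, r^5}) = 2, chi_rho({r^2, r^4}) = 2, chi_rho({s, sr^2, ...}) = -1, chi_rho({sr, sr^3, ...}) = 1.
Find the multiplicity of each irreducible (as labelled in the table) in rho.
Multiplicities: chi_1: 2, chi_2: 2, chi_3: 0, chi_4: 1, chi_5: 1, chi_6: 2.

Use <chi_rho, chi> = (1/|G|) sum_C |C| * chi_rho(C) * conj(chi(C)) with |G| = 12 for each irreducible chi in the table:
  <chi_rho, chi_1> = (1/12)[1*(11)*conj(1) + 1*(5)*conj(1) + 2*(2)*conj(1) + 2*(2)*conj(1) + 3*(-1)*conj(1) + 3*(1)*conj(1)]
      = (1/12)[(11) + (5) + (4) + (4) + (-3) + (3)] = 24/12 = 2
  <chi_rho, chi_2> = (1/12)[1*(11)*conj(1) + 1*(5)*conj(1) + 2*(2)*conj(1) + 2*(2)*conj(1) + 3*(-1)*conj(-1) + 3*(1)*conj(-1)]
      = (1/12)[(11) + (5) + (4) + (4) + (3) + (-3)] = 24/12 = 2
  <chi_rho, chi_3> = (1/12)[1*(11)*conj(1) + 1*(5)*conj(-1) + 2*(2)*conj(-1) + 2*(2)*conj(1) + 3*(-1)*conj(1) + 3*(1)*conj(-1)]
      = (1/12)[(11) + (-5) + (-4) + (4) + (-3) + (-3)] = 0/12 = 0
  <chi_rho, chi_4> = (1/12)[1*(11)*conj(1) + 1*(5)*conj(-1) + 2*(2)*conj(-1) + 2*(2)*conj(1) + 3*(-1)*conj(-1) + 3*(1)*conj(1)]
      = (1/12)[(11) + (-5) + (-4) + (4) + (3) + (3)] = 12/12 = 1
  <chi_rho, chi_5> = (1/12)[1*(11)*conj(2) + 1*(5)*conj(-2) + 2*(2)*conj(1) + 2*(2)*conj(-1) + 3*(-1)*conj(0) + 3*(1)*conj(0)]
      = (1/12)[(22) + (-10) + (4) + (-4) + (0) + (0)] = 12/12 = 1
  <chi_rho, chi_6> = (1/12)[1*(11)*conj(2) + 1*(5)*conj(2) + 2*(2)*conj(-1) + 2*(2)*conj(-1) + 3*(-1)*conj(0) + 3*(1)*conj(0)]
      = (1/12)[(22) + (10) + (-4) + (-4) + (0) + (0)] = 24/12 = 2
Dimension check: dim(rho) = sum (mult * dim) = 2*1 + 2*1 + 0*1 + 1*1 + 1*2 + 2*2 = 11 = chi_rho(e) = 11.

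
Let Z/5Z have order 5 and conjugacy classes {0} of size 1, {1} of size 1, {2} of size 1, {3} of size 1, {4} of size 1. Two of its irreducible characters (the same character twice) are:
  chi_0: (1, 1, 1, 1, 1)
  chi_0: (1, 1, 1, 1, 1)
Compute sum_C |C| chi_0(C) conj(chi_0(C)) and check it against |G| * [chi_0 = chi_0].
Sum = 5 = |G| = 5; so <chi_0, chi_0> = 1 (norm-1 confirms irreducibility).

Working: Compute term by term over conjugacy classes (|C| * chi_0(C) * conj(chi_0(C))):
  1*(1)*conj(1) + 1*(1)*conj(1) + 1*(1)*conj(1) + 1*(1)*conj(1) + 1*(1)*conj(1)
  = (1) + (1) + (1) + (1) + (1)
  = 5.
(Exp terms are combined using exp(i*s)*conj(exp(i*t)) = exp(i*(s-t)), and sums of them are collapsed using the identity that for every m > 1 the m distinct m-th roots of unity sum to 0, e.g. 1 + exp(2*I*pi/3) + exp(-2*I*pi/3) = 0.)
Dividing by |G| = 5 gives 5/5 = 1, matching the row-orthogonality relation <chi_0, chi_0> = [chi_0 = chi_0].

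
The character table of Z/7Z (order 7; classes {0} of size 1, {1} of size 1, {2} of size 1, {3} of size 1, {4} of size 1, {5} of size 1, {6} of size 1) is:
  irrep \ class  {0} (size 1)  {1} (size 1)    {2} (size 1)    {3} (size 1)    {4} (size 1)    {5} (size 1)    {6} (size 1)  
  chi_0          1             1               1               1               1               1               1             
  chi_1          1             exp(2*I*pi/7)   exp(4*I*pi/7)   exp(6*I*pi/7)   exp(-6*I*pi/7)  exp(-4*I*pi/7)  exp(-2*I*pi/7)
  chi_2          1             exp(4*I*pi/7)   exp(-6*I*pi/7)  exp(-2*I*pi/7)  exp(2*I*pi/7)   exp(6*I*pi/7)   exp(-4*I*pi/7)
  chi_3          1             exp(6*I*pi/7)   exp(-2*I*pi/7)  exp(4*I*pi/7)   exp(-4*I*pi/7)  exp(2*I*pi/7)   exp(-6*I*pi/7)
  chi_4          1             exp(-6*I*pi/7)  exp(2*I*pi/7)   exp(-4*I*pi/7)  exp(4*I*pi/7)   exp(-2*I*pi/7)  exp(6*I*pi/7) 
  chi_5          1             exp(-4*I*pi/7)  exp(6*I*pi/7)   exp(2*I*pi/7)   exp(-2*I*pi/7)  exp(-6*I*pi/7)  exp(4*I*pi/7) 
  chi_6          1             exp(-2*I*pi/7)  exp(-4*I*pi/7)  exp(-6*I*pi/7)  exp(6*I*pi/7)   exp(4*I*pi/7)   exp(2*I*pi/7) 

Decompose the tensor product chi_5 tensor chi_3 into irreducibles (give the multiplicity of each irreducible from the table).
chi_5 tensor chi_3 = chi_1 (all other irreducibles have multiplicity 0).

Derivation: The character of a tensor product is the pointwise product (chi_5 * chi_3)(C) = chi_5(C) * chi_3(C):
  {0}: (1)*(1), {1}: (exp(-4*I*pi/7))*(exp(6*I*pi/7)), {2}: (exp(6*I*pi/7))*(exp(-2*I*pi/7)), {3}: (exp(2*I*pi/7))*(exp(4*I*pi/7)), {4}: (exp(-2*I*pi/7))*(exp(-4*I*pi/7)), {5}: (exp(-6*I*pi/7))*(exp(2*I*pi/7)), {6}: (exp(4*I*pi/7))*(exp(-6*I*pi/7))
so (chi_5 * chi_3) takes values
  {0} -> 1, {1} -> exp(2*I*pi/7), {2} -> exp(4*I*pi/7), {3} -> exp(6*I*pi/7), {4} -> exp(-6*I*pi/7), {5} -> exp(-4*I*pi/7), {6} -> exp(-2*I*pi/7).
Now take the inner product of this character with each irreducible chi from the table, <chi_5*chi_3, chi> = (1/7) sum_C |C| (chi_5*chi_3)(C) conj(chi(C)):
  <chi_5*chi_3, chi_0> = (1/7)[1*(1)*conj(1) + 1*(exp(2*I*pi/7))*conj(1) + 1*(exp(4*I*pi/7))*conj(1) + 1*(exp(6*I*pi/7))*conj(1) + 1*(exp(-6*I*pi/7))*conj(1) + 1*(exp(-4*I*pi/7))*conj(1) + 1*(exp(-2*I*pi/7))*conj(1)]
      = (1/7)[(1) + (exp(2*I*pi/7)) + (exp(4*I*pi/7)) + (exp(6*I*pi/7)) + (exp(-6*I*pi/7)) + (exp(-4*I*pi/7)) + (exp(-2*I*pi/7))] = 0/7 = 0
  <chi_5*chi_3, chi_1> = (1/7)[1*(1)*conj(1) + 1*(exp(2*I*pi/7))*conj(exp(2*I*pi/7)) + 1*(exp(4*I*pi/7))*conj(exp(4*I*pi/7)) + 1*(exp(6*I*pi/7))*conj(exp(6*I*pi/7)) + 1*(exp(-6*I*pi/7))*conj(exp(-6*I*pi/7)) + 1*(exp(-4*I*pi/7))*conj(exp(-4*I*pi/7)) + 1*(exp(-2*I*pi/7))*conj(exp(-2*I*pi/7))]
      = (1/7)[(1) + (1) + (1) + (1) + (1) + (1) + (1)] = 7/7 = 1
  <chi_5*chi_3, chi_2> = (1/7)[1*(1)*conj(1) + 1*(exp(2*I*pi/7))*conj(exp(4*I*pi/7)) + 1*(exp(4*I*pi/7))*conj(exp(-6*I*pi/7)) + 1*(exp(6*I*pi/7))*conj(exp(-2*I*pi/7)) + 1*(exp(-6*I*pi/7))*conj(exp(2*I*pi/7)) + 1*(exp(-4*I*pi/7))*conj(exp(6*I*pi/7)) + 1*(exp(-2*I*pi/7))*conj(exp(-4*I*pi/7))]
      = (1/7)[(1) + (exp(-2*I*pi/7)) + (exp(-4*I*pi/7)) + (exp(-6*I*pi/7)) + (exp(6*I*pi/7)) + (exp(4*I*pi/7)) + (exp(2*I*pi/7))] = 0/7 = 0
  <chi_5*chi_3, chi_3> = (1/7)[1*(1)*conj(1) + 1*(exp(2*I*pi/7))*conj(exp(6*I*pi/7)) + 1*(exp(4*I*pi/7))*conj(exp(-2*I*pi/7)) + 1*(exp(6*I*pi/7))*conj(exp(4*I*pi/7)) + 1*(exp(-6*I*pi/7))*conj(exp(-4*I*pi/7)) + 1*(exp(-4*I*pi/7))*conj(exp(2*I*pi/7)) + 1*(exp(-2*I*pi/7))*conj(exp(-6*I*pi/7))]
      = (1/7)[(1) + (exp(-4*I*pi/7)) + (exp(6*I*pi/7)) + (exp(2*I*pi/7)) + (exp(-2*I*pi/7)) + (exp(-6*I*pi/7)) + (exp(4*I*pi/7))] = 0/7 = 0
  <chi_5*chi_3, chi_4> = (1/7)[1*(1)*conj(1) + 1*(exp(2*I*pi/7))*conj(exp(-6*I*pi/7)) + 1*(exp(4*I*pi/7))*conj(exp(2*I*pi/7)) + 1*(exp(6*I*pi/7))*conj(exp(-4*I*pi/7)) + 1*(exp(-6*I*pi/7))*conj(exp(4*I*pi/7)) + 1*(exp(-4*I*pi/7))*conj(exp(-2*I*pi/7)) + 1*(exp(-2*I*pi/7))*conj(exp(6*I*pi/7))]
      = (1/7)[(1) + (exp(-6*I*pi/7)) + (exp(2*I*pi/7)) + (exp(-4*I*pi/7)) + (exp(4*I*pi/7)) + (exp(-2*I*pi/7)) + (exp(6*I*pi/7))] = 0/7 = 0
  <chi_5*chi_3, chi_5> = (1/7)[1*(1)*conj(1) + 1*(exp(2*I*pi/7))*conj(exp(-4*I*pi/7)) + 1*(exp(4*I*pi/7))*conj(exp(6*I*pi/7)) + 1*(exp(6*I*pi/7))*conj(exp(2*I*pi/7)) + 1*(exp(-6*I*pi/7))*conj(exp(-2*I*pi/7)) + 1*(exp(-4*I*pi/7))*conj(exp(-6*I*pi/7)) + 1*(exp(-2*I*pi/7))*conj(exp(4*I*pi/7))]
      = (1/7)[(1) + (exp(6*I*pi/7)) + (exp(-2*I*pi/7)) + (exp(4*I*pi/7)) + (exp(-4*I*pi/7)) + (exp(2*I*pi/7)) + (exp(-6*I*pi/7))] = 0/7 = 0
  <chi_5*chi_3, chi_6> = (1/7)[1*(1)*conj(1) + 1*(exp(2*I*pi/7))*conj(exp(-2*I*pi/7)) + 1*(exp(4*I*pi/7))*conj(exp(-4*I*pi/7)) + 1*(exp(6*I*pi/7))*conj(exp(-6*I*pi/7)) + 1*(exp(-6*I*pi/7))*conj(exp(6*I*pi/7)) + 1*(exp(-4*I*pi/7))*conj(exp(4*I*pi/7)) + 1*(exp(-2*I*pi/7))*conj(exp(2*I*pi/7))]
      = (1/7)[(1) + (exp(4*I*pi/7)) + (exp(-6*I*pi/7)) + (exp(-2*I*pi/7)) + (exp(2*I*pi/7)) + (exp(6*I*pi/7)) + (exp(-4*I*pi/7))] = 0/7 = 0
(Exp terms are combined using exp(i*s)*conj(exp(i*t)) = exp(i*(s-t)), and sums of them are collapsed using the identity that for every m > 1 the m distinct m-th roots of unity sum to 0, e.g. 1 + exp(2*I*pi/3) + exp(-2*I*pi/3) = 0.)
Hence the multiplicities are chi_1: 1. Dimension check: dim(chi_5)*dim(chi_3) = 1*1 = 1 and sum (mult * dim) = 1*1 = 1.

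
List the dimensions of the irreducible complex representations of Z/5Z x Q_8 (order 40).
Dimensions: 1, 1, 1, 1, 1, 1, 1, 1, 1, 1, 1, 1, 1, 1, 1, 1, 1, 1, 1, 1, 2, 2, 2, 2, 2

Argument: There are 25 irreducibles (= number of conjugacy classes). Their dimensions d_i satisfy sum d_i^2 = |G| = 40: 1 + 1 + 1 + 1 + 1 + 1 + 1 + 1 + 1 + 1 + 1 + 1 + 1 + 1 + 1 + 1 + 1 + 1 + 1 + 1 + 4 + 4 + 4 + 4 + 4 = 40. (For the product with Z/5Z: each of the 5 1-dim characters of Z/5Z tensors with each irrep of Q_8, giving 5 copies of each Q_8-dimension.)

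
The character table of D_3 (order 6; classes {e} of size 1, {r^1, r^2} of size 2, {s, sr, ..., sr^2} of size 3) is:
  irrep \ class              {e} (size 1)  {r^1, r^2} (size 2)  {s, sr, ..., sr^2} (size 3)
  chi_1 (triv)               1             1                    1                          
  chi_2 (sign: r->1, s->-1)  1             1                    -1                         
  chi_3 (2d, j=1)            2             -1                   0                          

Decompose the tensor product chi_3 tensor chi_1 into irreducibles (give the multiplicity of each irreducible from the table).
chi_3 tensor chi_1 = chi_3 (all other irreducibles have multiplicity 0).

The character of a tensor product is the pointwise product (chi_3 * chi_1)(C) = chi_3(C) * chi_1(C):
  {e}: (2)*(1), {r^1, r^2}: (-1)*(1), {s, sr, ..., sr^2}: (0)*(1)
so (chi_3 * chi_1) takes values
  {e} -> 2, {r^1, r^2} -> -1, {s, sr, ..., sr^2} -> 0.
Now take the inner product of this character with each irreducible chi from the table, <chi_3*chi_1, chi> = (1/6) sum_C |C| (chi_3*chi_1)(C) conj(chi(C)):
  <chi_3*chi_1, chi_1> = (1/6)[1*(2)*conj(1) + 2*(-1)*conj(1) + 3*(0)*conj(1)]
      = (1/6)[(2) + (-2) + (0)] = 0/6 = 0
  <chi_3*chi_1, chi_2> = (1/6)[1*(2)*conj(1) + 2*(-1)*conj(1) + 3*(0)*conj(-1)]
      = (1/6)[(2) + (-2) + (0)] = 0/6 = 0
  <chi_3*chi_1, chi_3> = (1/6)[1*(2)*conj(2) + 2*(-1)*conj(-1) + 3*(0)*conj(0)]
      = (1/6)[(4) + (2) + (0)] = 6/6 = 1
Hence the multiplicities are chi_3: 1. Dimension check: dim(chi_3)*dim(chi_1) = 2*1 = 2 and sum (mult * dim) = 1*2 = 2.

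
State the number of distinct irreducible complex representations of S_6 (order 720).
11

Argument: The number of irreducible complex representations of a finite group equals its number of conjugacy classes. Conjugacy classes in S_6 correspond to cycle types, i.e. partitions of 6; there are p(6) = 11 of them, so S_6 (order 720) has exactly 11 irreducible complex representations.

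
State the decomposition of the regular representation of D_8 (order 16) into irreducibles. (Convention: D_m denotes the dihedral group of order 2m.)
Each irreducible V_i of dimension d_i appears with multiplicity d_i, i.e. rho_reg = (direct sum over all irreducibles V_i) d_i V_i. The irreducible dimensions for D_8 are 1, 1, 1, 1, 2, 2, 2: 4 irreducibles of dimension 1, each with multiplicity 1; 3 irreducibles of dimension 2, each with multiplicity 2. Total dimension 4*1*1 + 3*2*2 = 16 = |G|.

Reasoning: General theorem: in the regular representation of a finite group G, each irreducible appears with multiplicity equal to its dimension. Check: dim(rho_reg) = sum d_i^2 = 1 + 1 + 1 + 1 + 4 + 4 + 4 = 16 = |G|.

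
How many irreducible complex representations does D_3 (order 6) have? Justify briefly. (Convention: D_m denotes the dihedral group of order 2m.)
3

Why: The number of irreducible complex representations of a finite group equals its number of conjugacy classes. D_3 has 3 conjugacy classes ((n+3)/2 for n odd), so D_3 (order 6) has exactly 3 irreducible complex representations.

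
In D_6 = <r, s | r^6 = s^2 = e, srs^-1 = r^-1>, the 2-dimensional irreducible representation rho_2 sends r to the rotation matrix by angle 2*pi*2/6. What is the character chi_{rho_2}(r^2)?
chi_{rho_2}(r^2) = 2*cos(2*pi*2*2/6) = -1

Solution. rho_2(r^2) is rotation by angle 2*pi*2*2/6, whose trace is 2*cos(2*pi*2*2/6) = -1.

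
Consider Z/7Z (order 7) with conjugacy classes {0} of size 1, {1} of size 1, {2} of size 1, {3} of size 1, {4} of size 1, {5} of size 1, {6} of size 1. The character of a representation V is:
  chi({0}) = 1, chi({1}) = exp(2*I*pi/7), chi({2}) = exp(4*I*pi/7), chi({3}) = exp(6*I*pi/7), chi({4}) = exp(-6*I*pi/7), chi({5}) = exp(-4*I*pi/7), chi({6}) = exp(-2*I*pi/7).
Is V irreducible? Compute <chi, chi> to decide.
Irreducible: <chi, chi> = 1.

Working: <chi, chi> = (1/|G|) sum_C |C| * |chi(C)|^2 = (1/7)[1*|1|^2 + 1*|exp(2*I*pi/7)|^2 + 1*|exp(4*I*pi/7)|^2 + 1*|exp(6*I*pi/7)|^2 + 1*|exp(-6*I*pi/7)|^2 + 1*|exp(-4*I*pi/7)|^2 + 1*|exp(-2*I*pi/7)|^2]
  = (1/7)[(1) + (1) + (1) + (1) + (1) + (1) + (1)] = 7/7 = 1.
(Exp terms are combined using exp(i*s)*conj(exp(i*t)) = exp(i*(s-t)), and sums of them are collapsed using the identity that for every m > 1 the m distinct m-th roots of unity sum to 0, e.g. 1 + exp(2*I*pi/3) + exp(-2*I*pi/3) = 0.)
A character is irreducible iff <chi, chi> = 1, so this representation is irreducible.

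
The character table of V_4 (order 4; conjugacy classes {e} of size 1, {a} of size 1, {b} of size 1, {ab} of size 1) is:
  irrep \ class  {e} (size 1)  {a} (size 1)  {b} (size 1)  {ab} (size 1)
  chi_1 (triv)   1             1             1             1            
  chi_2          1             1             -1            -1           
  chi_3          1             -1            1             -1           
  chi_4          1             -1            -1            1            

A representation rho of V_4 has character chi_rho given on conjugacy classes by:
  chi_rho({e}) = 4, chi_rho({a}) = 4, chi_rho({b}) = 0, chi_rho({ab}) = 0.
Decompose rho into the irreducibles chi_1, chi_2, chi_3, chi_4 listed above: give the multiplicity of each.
Multiplicities: chi_1: 2, chi_2: 2, chi_3: 0, chi_4: 0.

Explanation: Use <chi_rho, chi> = (1/|G|) sum_C |C| * chi_rho(C) * conj(chi(C)) with |G| = 4 for each irreducible chi in the table:
  <chi_rho, chi_1> = (1/4)[1*(4)*conj(1) + 1*(4)*conj(1) + 1*(0)*conj(1) + 1*(0)*conj(1)]
      = (1/4)[(4) + (4) + (0) + (0)] = 8/4 = 2
  <chi_rho, chi_2> = (1/4)[1*(4)*conj(1) + 1*(4)*conj(1) + 1*(0)*conj(-1) + 1*(0)*conj(-1)]
      = (1/4)[(4) + (4) + (0) + (0)] = 8/4 = 2
  <chi_rho, chi_3> = (1/4)[1*(4)*conj(1) + 1*(4)*conj(-1) + 1*(0)*conj(1) + 1*(0)*conj(-1)]
      = (1/4)[(4) + (-4) + (0) + (0)] = 0/4 = 0
  <chi_rho, chi_4> = (1/4)[1*(4)*conj(1) + 1*(4)*conj(-1) + 1*(0)*conj(-1) + 1*(0)*conj(1)]
      = (1/4)[(4) + (-4) + (0) + (0)] = 0/4 = 0
Dimension check: dim(rho) = sum (mult * dim) = 2*1 + 2*1 + 0*1 + 0*1 = 4 = chi_rho(e) = 4.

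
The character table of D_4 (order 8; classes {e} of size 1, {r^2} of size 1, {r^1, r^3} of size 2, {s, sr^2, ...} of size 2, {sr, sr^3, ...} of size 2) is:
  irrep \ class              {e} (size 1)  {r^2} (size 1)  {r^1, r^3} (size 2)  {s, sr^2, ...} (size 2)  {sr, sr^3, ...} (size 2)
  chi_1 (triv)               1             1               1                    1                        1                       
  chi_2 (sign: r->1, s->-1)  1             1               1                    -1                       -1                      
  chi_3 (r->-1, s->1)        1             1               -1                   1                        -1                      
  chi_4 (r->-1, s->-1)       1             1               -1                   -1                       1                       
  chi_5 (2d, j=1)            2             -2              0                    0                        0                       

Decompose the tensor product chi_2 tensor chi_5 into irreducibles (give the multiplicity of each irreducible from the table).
chi_2 tensor chi_5 = chi_5 (all other irreducibles have multiplicity 0).

The character of a tensor product is the pointwise product (chi_2 * chi_5)(C) = chi_2(C) * chi_5(C):
  {e}: (1)*(2), {r^2}: (1)*(-2), {r^1, r^3}: (1)*(0), {s, sr^2, ...}: (-1)*(0), {sr, sr^3, ...}: (-1)*(0)
so (chi_2 * chi_5) takes values
  {e} -> 2, {r^2} -> -2, {r^1, r^3} -> 0, {s, sr^2, ...} -> 0, {sr, sr^3, ...} -> 0.
Now take the inner product of this character with each irreducible chi from the table, <chi_2*chi_5, chi> = (1/8) sum_C |C| (chi_2*chi_5)(C) conj(chi(C)):
  <chi_2*chi_5, chi_1> = (1/8)[1*(2)*conj(1) + 1*(-2)*conj(1) + 2*(0)*conj(1) + 2*(0)*conj(1) + 2*(0)*conj(1)]
      = (1/8)[(2) + (-2) + (0) + (0) + (0)] = 0/8 = 0
  <chi_2*chi_5, chi_2> = (1/8)[1*(2)*conj(1) + 1*(-2)*conj(1) + 2*(0)*conj(1) + 2*(0)*conj(-1) + 2*(0)*conj(-1)]
      = (1/8)[(2) + (-2) + (0) + (0) + (0)] = 0/8 = 0
  <chi_2*chi_5, chi_3> = (1/8)[1*(2)*conj(1) + 1*(-2)*conj(1) + 2*(0)*conj(-1) + 2*(0)*conj(1) + 2*(0)*conj(-1)]
      = (1/8)[(2) + (-2) + (0) + (0) + (0)] = 0/8 = 0
  <chi_2*chi_5, chi_4> = (1/8)[1*(2)*conj(1) + 1*(-2)*conj(1) + 2*(0)*conj(-1) + 2*(0)*conj(-1) + 2*(0)*conj(1)]
      = (1/8)[(2) + (-2) + (0) + (0) + (0)] = 0/8 = 0
  <chi_2*chi_5, chi_5> = (1/8)[1*(2)*conj(2) + 1*(-2)*conj(-2) + 2*(0)*conj(0) + 2*(0)*conj(0) + 2*(0)*conj(0)]
      = (1/8)[(4) + (4) + (0) + (0) + (0)] = 8/8 = 1
Hence the multiplicities are chi_5: 1. Dimension check: dim(chi_2)*dim(chi_5) = 1*2 = 2 and sum (mult * dim) = 1*2 = 2.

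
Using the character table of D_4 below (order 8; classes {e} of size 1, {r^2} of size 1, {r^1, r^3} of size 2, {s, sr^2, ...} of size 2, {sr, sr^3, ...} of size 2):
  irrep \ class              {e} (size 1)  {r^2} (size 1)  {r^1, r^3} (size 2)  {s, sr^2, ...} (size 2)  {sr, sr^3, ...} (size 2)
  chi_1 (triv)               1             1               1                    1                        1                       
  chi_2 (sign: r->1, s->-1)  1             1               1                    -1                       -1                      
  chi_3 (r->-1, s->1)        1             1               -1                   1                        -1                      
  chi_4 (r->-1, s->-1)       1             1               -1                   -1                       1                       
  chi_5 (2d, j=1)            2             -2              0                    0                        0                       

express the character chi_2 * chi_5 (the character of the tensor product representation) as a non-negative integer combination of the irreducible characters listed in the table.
chi_2 tensor chi_5 = chi_5 (all other irreducibles have multiplicity 0).

Argument: The character of a tensor product is the pointwise product (chi_2 * chi_5)(C) = chi_2(C) * chi_5(C):
  {e}: (1)*(2), {r^2}: (1)*(-2), {r^1, r^3}: (1)*(0), {s, sr^2, ...}: (-1)*(0), {sr, sr^3, ...}: (-1)*(0)
so (chi_2 * chi_5) takes values
  {e} -> 2, {r^2} -> -2, {r^1, r^3} -> 0, {s, sr^2, ...} -> 0, {sr, sr^3, ...} -> 0.
Now take the inner product of this character with each irreducible chi from the table, <chi_2*chi_5, chi> = (1/8) sum_C |C| (chi_2*chi_5)(C) conj(chi(C)):
  <chi_2*chi_5, chi_1> = (1/8)[1*(2)*conj(1) + 1*(-2)*conj(1) + 2*(0)*conj(1) + 2*(0)*conj(1) + 2*(0)*conj(1)]
      = (1/8)[(2) + (-2) + (0) + (0) + (0)] = 0/8 = 0
  <chi_2*chi_5, chi_2> = (1/8)[1*(2)*conj(1) + 1*(-2)*conj(1) + 2*(0)*conj(1) + 2*(0)*conj(-1) + 2*(0)*conj(-1)]
      = (1/8)[(2) + (-2) + (0) + (0) + (0)] = 0/8 = 0
  <chi_2*chi_5, chi_3> = (1/8)[1*(2)*conj(1) + 1*(-2)*conj(1) + 2*(0)*conj(-1) + 2*(0)*conj(1) + 2*(0)*conj(-1)]
      = (1/8)[(2) + (-2) + (0) + (0) + (0)] = 0/8 = 0
  <chi_2*chi_5, chi_4> = (1/8)[1*(2)*conj(1) + 1*(-2)*conj(1) + 2*(0)*conj(-1) + 2*(0)*conj(-1) + 2*(0)*conj(1)]
      = (1/8)[(2) + (-2) + (0) + (0) + (0)] = 0/8 = 0
  <chi_2*chi_5, chi_5> = (1/8)[1*(2)*conj(2) + 1*(-2)*conj(-2) + 2*(0)*conj(0) + 2*(0)*conj(0) + 2*(0)*conj(0)]
      = (1/8)[(4) + (4) + (0) + (0) + (0)] = 8/8 = 1
Hence the multiplicities are chi_5: 1. Dimension check: dim(chi_2)*dim(chi_5) = 1*2 = 2 and sum (mult * dim) = 1*2 = 2.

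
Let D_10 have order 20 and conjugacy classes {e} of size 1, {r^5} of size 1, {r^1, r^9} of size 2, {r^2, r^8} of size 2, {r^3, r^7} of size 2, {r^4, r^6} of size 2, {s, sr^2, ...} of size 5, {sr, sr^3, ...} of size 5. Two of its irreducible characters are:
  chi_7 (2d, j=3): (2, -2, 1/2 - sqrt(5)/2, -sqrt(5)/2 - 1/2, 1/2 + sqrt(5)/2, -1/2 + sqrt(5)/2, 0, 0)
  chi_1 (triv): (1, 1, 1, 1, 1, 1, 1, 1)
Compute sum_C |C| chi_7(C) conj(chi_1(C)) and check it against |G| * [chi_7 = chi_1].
Sum = 0; so <chi_7, chi_1> = 0 (distinct irreducibles are orthogonal).

Details: Compute term by term over conjugacy classes (|C| * chi_7(C) * conj(chi_1(C))):
  1*(2)*conj(1) + 1*(-2)*conj(1) + 2*(1/2 - sqrt(5)/2)*conj(1) + 2*(-sqrt(5)/2 - 1/2)*conj(1) + 2*(1/2 + sqrt(5)/2)*conj(1) + 2*(-1/2 + sqrt(5)/2)*conj(1) + 5*(0)*conj(1) + 5*(0)*conj(1)
  = (2) + (-2) + (1 - sqrt(5)) + (-sqrt(5) - 1) + (1 + sqrt(5)) + (-1 + sqrt(5)) + (0) + (0)
  = 0.
Dividing by |G| = 20 gives 0/20 = 0, matching the row-orthogonality relation <chi_7, chi_1> = [chi_7 = chi_1].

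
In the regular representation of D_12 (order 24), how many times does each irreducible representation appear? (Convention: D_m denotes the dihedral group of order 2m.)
Each irreducible V_i of dimension d_i appears with multiplicity d_i, i.e. rho_reg = (direct sum over all irreducibles V_i) d_i V_i. The irreducible dimensions for D_12 are 1, 1, 1, 1, 2, 2, 2, 2, 2: 4 irreducibles of dimension 1, each with multiplicity 1; 5 irreducibles of dimension 2, each with multiplicity 2. Total dimension 4*1*1 + 5*2*2 = 24 = |G|.

Proof sketch: General theorem: in the regular representation of a finite group G, each irreducible appears with multiplicity equal to its dimension. Check: dim(rho_reg) = sum d_i^2 = 1 + 1 + 1 + 1 + 4 + 4 + 4 + 4 + 4 = 24 = |G|.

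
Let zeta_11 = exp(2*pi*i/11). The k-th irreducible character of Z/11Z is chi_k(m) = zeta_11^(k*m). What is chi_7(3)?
chi_7(3) = zeta_11^21 = exp(-2*I*pi/11)

chi_7(3) = zeta_11^(7*3) = zeta_11^21. Since zeta_11^11 = 1, this equals zeta_11^10 = exp(2*pi*i*10/11) = exp(-2*I*pi/11).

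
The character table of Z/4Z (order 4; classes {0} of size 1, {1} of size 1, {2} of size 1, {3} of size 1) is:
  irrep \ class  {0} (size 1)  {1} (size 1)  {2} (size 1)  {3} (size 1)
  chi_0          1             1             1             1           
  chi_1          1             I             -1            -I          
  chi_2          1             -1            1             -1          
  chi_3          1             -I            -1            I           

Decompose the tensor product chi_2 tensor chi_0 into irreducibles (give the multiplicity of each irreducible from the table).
chi_2 tensor chi_0 = chi_2 (all other irreducibles have multiplicity 0).

Why: The character of a tensor product is the pointwise product (chi_2 * chi_0)(C) = chi_2(C) * chi_0(C):
  {0}: (1)*(1), {1}: (-1)*(1), {2}: (1)*(1), {3}: (-1)*(1)
so (chi_2 * chi_0) takes values
  {0} -> 1, {1} -> -1, {2} -> 1, {3} -> -1.
Now take the inner product of this character with each irreducible chi from the table, <chi_2*chi_0, chi> = (1/4) sum_C |C| (chi_2*chi_0)(C) conj(chi(C)):
  <chi_2*chi_0, chi_0> = (1/4)[1*(1)*conj(1) + 1*(-1)*conj(1) + 1*(1)*conj(1) + 1*(-1)*conj(1)]
      = (1/4)[(1) + (-1) + (1) + (-1)] = 0/4 = 0
  <chi_2*chi_0, chi_1> = (1/4)[1*(1)*conj(1) + 1*(-1)*conj(I) + 1*(1)*conj(-1) + 1*(-1)*conj(-I)]
      = (1/4)[(1) + (I) + (-1) + (-I)] = 0/4 = 0
  <chi_2*chi_0, chi_2> = (1/4)[1*(1)*conj(1) + 1*(-1)*conj(-1) + 1*(1)*conj(1) + 1*(-1)*conj(-1)]
      = (1/4)[(1) + (1) + (1) + (1)] = 4/4 = 1
  <chi_2*chi_0, chi_3> = (1/4)[1*(1)*conj(1) + 1*(-1)*conj(-I) + 1*(1)*conj(-1) + 1*(-1)*conj(I)]
      = (1/4)[(1) + (-I) + (-1) + (I)] = 0/4 = 0
(Exp terms are combined using exp(i*s)*conj(exp(i*t)) = exp(i*(s-t)), and sums of them are collapsed using the identity that for every m > 1 the m distinct m-th roots of unity sum to 0, e.g. 1 + exp(2*I*pi/3) + exp(-2*I*pi/3) = 0.)
Hence the multiplicities are chi_2: 1. Dimension check: dim(chi_2)*dim(chi_0) = 1*1 = 1 and sum (mult * dim) = 1*1 = 1.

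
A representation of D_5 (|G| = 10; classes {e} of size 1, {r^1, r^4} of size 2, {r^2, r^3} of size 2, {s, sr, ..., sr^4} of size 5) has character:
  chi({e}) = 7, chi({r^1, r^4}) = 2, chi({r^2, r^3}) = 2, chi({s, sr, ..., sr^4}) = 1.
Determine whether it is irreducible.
Not irreducible (reducible): <chi, chi> = 7 > 1.

Solution. <chi, chi> = (1/|G|) sum_C |C| * |chi(C)|^2 = (1/10)[1*|7|^2 + 2*|2|^2 + 2*|2|^2 + 5*|1|^2]
  = (1/10)[(49) + (8) + (8) + (5)] = 70/10 = 7.
A character is irreducible iff <chi, chi> = 1, so this representation is reducible.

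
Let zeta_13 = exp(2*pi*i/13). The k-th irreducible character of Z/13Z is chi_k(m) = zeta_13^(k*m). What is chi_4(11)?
chi_4(11) = zeta_13^44 = exp(10*I*pi/13)

Working: chi_4(11) = zeta_13^(4*11) = zeta_13^44. Since zeta_13^13 = 1, this equals zeta_13^5 = exp(2*pi*i*5/13) = exp(10*I*pi/13).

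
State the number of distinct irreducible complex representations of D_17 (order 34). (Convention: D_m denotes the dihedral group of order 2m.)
10

Working: The number of irreducible complex representations of a finite group equals its number of conjugacy classes. D_17 has 10 conjugacy classes ((n+3)/2 for n odd), so D_17 (order 34) has exactly 10 irreducible complex representations.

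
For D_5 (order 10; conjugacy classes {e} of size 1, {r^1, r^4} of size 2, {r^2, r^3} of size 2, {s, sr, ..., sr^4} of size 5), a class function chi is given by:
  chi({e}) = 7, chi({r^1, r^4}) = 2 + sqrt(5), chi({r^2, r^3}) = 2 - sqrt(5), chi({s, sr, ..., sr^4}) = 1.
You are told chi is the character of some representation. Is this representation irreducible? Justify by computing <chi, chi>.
Not irreducible (reducible): <chi, chi> = 9 > 1.

Proof sketch: <chi, chi> = (1/|G|) sum_C |C| * |chi(C)|^2 = (1/10)[1*|7|^2 + 2*|2 + sqrt(5)|^2 + 2*|2 - sqrt(5)|^2 + 5*|1|^2]
  = (1/10)[(49) + (8*sqrt(5) + 18) + (18 - 8*sqrt(5)) + (5)] = 90/10 = 9.
A character is irreducible iff <chi, chi> = 1, so this representation is reducible.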